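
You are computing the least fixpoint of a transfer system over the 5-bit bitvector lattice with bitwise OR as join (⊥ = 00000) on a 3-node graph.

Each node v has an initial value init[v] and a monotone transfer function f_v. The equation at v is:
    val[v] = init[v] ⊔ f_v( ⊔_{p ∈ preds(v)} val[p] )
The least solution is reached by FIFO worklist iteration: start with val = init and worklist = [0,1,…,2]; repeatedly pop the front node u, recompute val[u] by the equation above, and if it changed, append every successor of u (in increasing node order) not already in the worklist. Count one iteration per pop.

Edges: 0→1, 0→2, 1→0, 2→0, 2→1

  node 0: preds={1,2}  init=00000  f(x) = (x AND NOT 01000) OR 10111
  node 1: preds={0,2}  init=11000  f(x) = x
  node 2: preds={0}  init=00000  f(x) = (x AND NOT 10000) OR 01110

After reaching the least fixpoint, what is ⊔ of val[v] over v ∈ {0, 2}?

Worklist (5 pops):
  #1 pop 0: in=11000 → 10111 (was 00000); enqueue []
  #2 pop 1: in=10111 → 11111 (was 11000); enqueue [0]
  #3 pop 2: in=10111 → 01111 (was 00000); enqueue [1]
  #4 pop 0: in=11111 → 10111 (no change)
  #5 pop 1: in=11111 → 11111 (no change)

Fixpoint:
  val[0] = 10111
  val[1] = 11111
  val[2] = 01111

11111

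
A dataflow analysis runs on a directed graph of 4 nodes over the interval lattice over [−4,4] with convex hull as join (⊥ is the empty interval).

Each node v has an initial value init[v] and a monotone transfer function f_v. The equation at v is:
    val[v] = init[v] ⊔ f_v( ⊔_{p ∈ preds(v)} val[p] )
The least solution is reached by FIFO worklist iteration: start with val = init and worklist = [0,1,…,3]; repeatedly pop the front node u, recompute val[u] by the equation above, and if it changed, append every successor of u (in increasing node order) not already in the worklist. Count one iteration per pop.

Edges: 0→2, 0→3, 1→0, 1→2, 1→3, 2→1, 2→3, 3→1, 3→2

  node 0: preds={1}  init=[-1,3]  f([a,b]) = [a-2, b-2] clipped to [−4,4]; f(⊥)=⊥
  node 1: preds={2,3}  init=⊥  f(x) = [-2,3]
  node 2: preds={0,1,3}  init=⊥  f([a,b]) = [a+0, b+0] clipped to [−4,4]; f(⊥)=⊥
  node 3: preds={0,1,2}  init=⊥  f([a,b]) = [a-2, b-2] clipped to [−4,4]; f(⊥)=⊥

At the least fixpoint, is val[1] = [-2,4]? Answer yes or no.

no

Trace (9 dequeues):
  [1] u=0 | in ⊥ | out [-1,3] | ==
  [2] u=1 | in ⊥ | out [-2,3] | prev ⊥ | push {0}
  [3] u=2 | in [-2,3] | out [-2,3] | prev ⊥ | push {1}
  [4] u=3 | in [-2,3] | out [-4,1] | prev ⊥ | push {2}
  [5] u=0 | in [-2,3] | out [-4,3] | prev [-1,3] | push {3}
  [6] u=1 | in [-4,3] | out [-2,3] | ==
  [7] u=2 | in [-4,3] | out [-4,3] | prev [-2,3] | push {1}
  [8] u=3 | in [-4,3] | out [-4,1] | ==
  [9] u=1 | in [-4,3] | out [-2,3] | ==

Converged values:
  [0] [-4,3]
  [1] [-2,3]
  [2] [-4,3]
  [3] [-4,1]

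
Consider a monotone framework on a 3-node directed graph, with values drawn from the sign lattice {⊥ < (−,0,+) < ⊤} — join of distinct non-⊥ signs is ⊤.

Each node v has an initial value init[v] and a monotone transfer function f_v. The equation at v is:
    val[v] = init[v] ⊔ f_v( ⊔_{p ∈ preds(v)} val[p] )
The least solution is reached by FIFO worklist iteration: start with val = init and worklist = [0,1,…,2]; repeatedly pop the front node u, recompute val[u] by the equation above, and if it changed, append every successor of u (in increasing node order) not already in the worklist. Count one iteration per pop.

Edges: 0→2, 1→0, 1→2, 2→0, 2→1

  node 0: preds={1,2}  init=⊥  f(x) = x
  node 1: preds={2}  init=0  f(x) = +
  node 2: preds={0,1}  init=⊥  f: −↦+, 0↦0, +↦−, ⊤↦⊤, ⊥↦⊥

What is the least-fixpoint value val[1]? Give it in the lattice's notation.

⊤

Worklist (6 pops):
  #1 pop 0: in=0 → 0 (was ⊥); enqueue []
  #2 pop 1: in=⊥ → ⊤ (was 0); enqueue [0]
  #3 pop 2: in=⊤ → ⊤ (was ⊥); enqueue [1]
  #4 pop 0: in=⊤ → ⊤ (was 0); enqueue [2]
  #5 pop 1: in=⊤ → ⊤ (no change)
  #6 pop 2: in=⊤ → ⊤ (no change)

Fixpoint:
  val[0] = ⊤
  val[1] = ⊤
  val[2] = ⊤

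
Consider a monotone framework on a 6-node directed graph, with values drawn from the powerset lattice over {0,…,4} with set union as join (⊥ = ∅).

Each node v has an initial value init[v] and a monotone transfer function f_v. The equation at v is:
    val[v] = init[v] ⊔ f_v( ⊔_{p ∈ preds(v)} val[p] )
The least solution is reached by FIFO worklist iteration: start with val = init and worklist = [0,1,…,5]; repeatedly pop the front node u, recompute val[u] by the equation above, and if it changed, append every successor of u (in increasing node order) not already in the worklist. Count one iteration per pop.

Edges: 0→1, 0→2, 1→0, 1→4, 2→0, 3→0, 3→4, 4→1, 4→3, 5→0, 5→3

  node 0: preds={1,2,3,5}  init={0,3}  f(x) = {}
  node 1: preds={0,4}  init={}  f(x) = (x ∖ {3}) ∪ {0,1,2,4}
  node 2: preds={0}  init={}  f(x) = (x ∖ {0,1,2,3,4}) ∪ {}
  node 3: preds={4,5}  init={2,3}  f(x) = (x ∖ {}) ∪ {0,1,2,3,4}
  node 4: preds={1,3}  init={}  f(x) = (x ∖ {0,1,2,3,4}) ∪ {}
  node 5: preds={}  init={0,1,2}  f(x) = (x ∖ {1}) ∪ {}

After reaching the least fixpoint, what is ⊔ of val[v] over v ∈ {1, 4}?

Iteration log — 7 steps:
  step 1. node 0  ⊔preds={0,1,2,3}  new={0,3}  stable
  step 2. node 1  ⊔preds={0,3}  new={0,1,2,4}  old={}  +wl: 0
  step 3. node 2  ⊔preds={0,3}  new={}  stable
  step 4. node 3  ⊔preds={0,1,2}  new={0,1,2,3,4}  old={2,3}  +wl: 
  step 5. node 4  ⊔preds={0,1,2,3,4}  new={}  stable
  step 6. node 5  ⊔preds={}  new={0,1,2}  stable
  step 7. node 0  ⊔preds={0,1,2,3,4}  new={0,3}  stable

Least fixpoint reached:
  node 0: {0,3}
  node 1: {0,1,2,4}
  node 2: {}
  node 3: {0,1,2,3,4}
  node 4: {}
  node 5: {0,1,2}

{0,1,2,4}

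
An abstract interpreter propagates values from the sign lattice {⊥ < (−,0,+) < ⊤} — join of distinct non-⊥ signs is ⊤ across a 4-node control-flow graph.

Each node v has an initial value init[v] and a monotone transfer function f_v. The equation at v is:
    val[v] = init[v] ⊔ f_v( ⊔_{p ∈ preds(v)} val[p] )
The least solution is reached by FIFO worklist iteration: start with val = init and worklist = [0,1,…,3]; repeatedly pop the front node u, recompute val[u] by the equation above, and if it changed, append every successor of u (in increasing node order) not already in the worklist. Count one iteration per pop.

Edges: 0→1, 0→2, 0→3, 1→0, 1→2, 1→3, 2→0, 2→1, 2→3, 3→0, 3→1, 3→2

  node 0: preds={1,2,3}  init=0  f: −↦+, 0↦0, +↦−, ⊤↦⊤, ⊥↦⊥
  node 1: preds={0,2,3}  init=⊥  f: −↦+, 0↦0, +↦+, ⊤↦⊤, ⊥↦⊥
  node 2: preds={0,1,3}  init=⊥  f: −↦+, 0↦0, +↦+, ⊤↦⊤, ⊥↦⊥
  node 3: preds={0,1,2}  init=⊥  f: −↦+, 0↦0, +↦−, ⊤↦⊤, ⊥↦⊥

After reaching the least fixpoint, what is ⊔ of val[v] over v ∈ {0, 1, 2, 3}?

Trace (7 dequeues):
  [1] u=0 | in ⊥ | out 0 | ==
  [2] u=1 | in 0 | out 0 | prev ⊥ | push {0}
  [3] u=2 | in 0 | out 0 | prev ⊥ | push {1}
  [4] u=3 | in 0 | out 0 | prev ⊥ | push {2}
  [5] u=0 | in 0 | out 0 | ==
  [6] u=1 | in 0 | out 0 | ==
  [7] u=2 | in 0 | out 0 | ==

Converged values:
  [0] 0
  [1] 0
  [2] 0
  [3] 0

0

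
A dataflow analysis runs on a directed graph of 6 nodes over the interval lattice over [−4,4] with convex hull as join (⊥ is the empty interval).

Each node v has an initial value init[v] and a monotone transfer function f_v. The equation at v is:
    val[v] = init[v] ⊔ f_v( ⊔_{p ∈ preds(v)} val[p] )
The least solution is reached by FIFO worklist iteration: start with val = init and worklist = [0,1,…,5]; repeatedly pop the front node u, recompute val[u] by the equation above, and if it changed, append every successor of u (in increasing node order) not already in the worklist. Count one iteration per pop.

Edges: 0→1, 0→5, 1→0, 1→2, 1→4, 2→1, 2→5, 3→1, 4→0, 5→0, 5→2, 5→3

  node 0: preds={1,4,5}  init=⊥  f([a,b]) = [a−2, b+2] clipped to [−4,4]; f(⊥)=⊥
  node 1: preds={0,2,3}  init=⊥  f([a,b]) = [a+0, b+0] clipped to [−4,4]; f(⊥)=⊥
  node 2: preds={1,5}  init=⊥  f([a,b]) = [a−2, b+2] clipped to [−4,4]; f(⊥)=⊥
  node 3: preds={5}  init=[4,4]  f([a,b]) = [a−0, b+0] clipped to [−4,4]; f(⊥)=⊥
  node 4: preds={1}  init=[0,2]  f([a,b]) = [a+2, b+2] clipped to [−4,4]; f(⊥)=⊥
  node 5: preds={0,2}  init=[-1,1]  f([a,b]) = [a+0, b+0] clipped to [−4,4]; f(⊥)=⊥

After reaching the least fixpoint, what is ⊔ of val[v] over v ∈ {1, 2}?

Worklist (15 pops):
  #1 pop 0: in=[-1,2] → [-3,4] (was ⊥); enqueue []
  #2 pop 1: in=[-3,4] → [-3,4] (was ⊥); enqueue [0]
  #3 pop 2: in=[-3,4] → [-4,4] (was ⊥); enqueue [1]
  #4 pop 3: in=[-1,1] → [-1,4] (was [4,4]); enqueue []
  #5 pop 4: in=[-3,4] → [-1,4] (was [0,2]); enqueue []
  #6 pop 5: in=[-4,4] → [-4,4] (was [-1,1]); enqueue [2,3]
  #7 pop 0: in=[-4,4] → [-4,4] (was [-3,4]); enqueue [5]
  #8 pop 1: in=[-4,4] → [-4,4] (was [-3,4]); enqueue [0,4]
  #9 pop 2: in=[-4,4] → [-4,4] (no change)
  #10 pop 3: in=[-4,4] → [-4,4] (was [-1,4]); enqueue [1]
  #11 pop 5: in=[-4,4] → [-4,4] (no change)
  #12 pop 0: in=[-4,4] → [-4,4] (no change)
  #13 pop 4: in=[-4,4] → [-2,4] (was [-1,4]); enqueue [0]
  #14 pop 1: in=[-4,4] → [-4,4] (no change)
  #15 pop 0: in=[-4,4] → [-4,4] (no change)

Fixpoint:
  val[0] = [-4,4]
  val[1] = [-4,4]
  val[2] = [-4,4]
  val[3] = [-4,4]
  val[4] = [-2,4]
  val[5] = [-4,4]

[-4,4]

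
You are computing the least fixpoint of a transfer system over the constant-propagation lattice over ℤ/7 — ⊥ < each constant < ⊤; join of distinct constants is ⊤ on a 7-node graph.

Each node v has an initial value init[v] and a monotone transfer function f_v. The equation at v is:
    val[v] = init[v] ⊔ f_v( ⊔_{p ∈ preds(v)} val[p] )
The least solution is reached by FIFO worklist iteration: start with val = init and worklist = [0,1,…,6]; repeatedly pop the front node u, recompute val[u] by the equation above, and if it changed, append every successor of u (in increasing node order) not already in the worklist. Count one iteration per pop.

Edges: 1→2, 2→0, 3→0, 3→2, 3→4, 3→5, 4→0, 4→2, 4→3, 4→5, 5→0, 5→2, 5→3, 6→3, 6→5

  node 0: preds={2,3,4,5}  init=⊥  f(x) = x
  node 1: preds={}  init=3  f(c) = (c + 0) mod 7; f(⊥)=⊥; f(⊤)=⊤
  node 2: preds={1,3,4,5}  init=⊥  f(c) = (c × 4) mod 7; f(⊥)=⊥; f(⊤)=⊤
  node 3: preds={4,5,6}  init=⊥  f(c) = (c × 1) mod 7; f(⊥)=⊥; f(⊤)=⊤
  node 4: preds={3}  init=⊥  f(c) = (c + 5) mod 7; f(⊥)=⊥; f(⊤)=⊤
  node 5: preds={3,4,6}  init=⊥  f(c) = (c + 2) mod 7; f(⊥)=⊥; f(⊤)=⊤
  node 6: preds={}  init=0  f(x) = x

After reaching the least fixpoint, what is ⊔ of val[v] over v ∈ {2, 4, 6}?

Worklist (17 pops):
  #1 pop 0: in=⊥ → ⊥ (no change)
  #2 pop 1: in=⊥ → 3 (no change)
  #3 pop 2: in=3 → 5 (was ⊥); enqueue [0]
  #4 pop 3: in=0 → 0 (was ⊥); enqueue [2]
  #5 pop 4: in=0 → 5 (was ⊥); enqueue [3]
  #6 pop 5: in=⊤ → ⊤ (was ⊥); enqueue []
  #7 pop 6: in=⊥ → 0 (no change)
  #8 pop 0: in=⊤ → ⊤ (was ⊥); enqueue []
  #9 pop 2: in=⊤ → ⊤ (was 5); enqueue [0]
  #10 pop 3: in=⊤ → ⊤ (was 0); enqueue [2,4,5]
  #11 pop 0: in=⊤ → ⊤ (no change)
  #12 pop 2: in=⊤ → ⊤ (no change)
  #13 pop 4: in=⊤ → ⊤ (was 5); enqueue [0,2,3]
  #14 pop 5: in=⊤ → ⊤ (no change)
  #15 pop 0: in=⊤ → ⊤ (no change)
  #16 pop 2: in=⊤ → ⊤ (no change)
  #17 pop 3: in=⊤ → ⊤ (no change)

Fixpoint:
  val[0] = ⊤
  val[1] = 3
  val[2] = ⊤
  val[3] = ⊤
  val[4] = ⊤
  val[5] = ⊤
  val[6] = 0

⊤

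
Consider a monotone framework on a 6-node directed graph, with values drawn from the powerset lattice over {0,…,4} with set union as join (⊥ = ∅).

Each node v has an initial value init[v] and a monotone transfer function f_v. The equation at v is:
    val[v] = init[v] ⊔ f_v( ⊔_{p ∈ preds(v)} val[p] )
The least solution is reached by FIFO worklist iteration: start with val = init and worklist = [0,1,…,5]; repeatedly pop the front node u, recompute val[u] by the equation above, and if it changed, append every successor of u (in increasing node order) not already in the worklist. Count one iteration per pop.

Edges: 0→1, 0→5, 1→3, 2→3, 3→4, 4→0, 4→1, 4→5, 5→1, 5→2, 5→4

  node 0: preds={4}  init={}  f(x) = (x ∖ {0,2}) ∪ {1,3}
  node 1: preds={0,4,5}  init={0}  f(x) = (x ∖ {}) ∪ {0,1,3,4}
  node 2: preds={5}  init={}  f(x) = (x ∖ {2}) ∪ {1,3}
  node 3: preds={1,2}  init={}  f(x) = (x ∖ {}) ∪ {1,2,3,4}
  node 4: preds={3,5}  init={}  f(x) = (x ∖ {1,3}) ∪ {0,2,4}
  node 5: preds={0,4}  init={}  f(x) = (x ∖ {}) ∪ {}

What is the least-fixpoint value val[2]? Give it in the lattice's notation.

{0,1,3,4}

Trace (12 dequeues):
  [1] u=0 | in {} | out {1,3} | prev {} | push {}
  [2] u=1 | in {1,3} | out {0,1,3,4} | prev {0} | push {}
  [3] u=2 | in {} | out {1,3} | prev {} | push {}
  [4] u=3 | in {0,1,3,4} | out {0,1,2,3,4} | prev {} | push {}
  [5] u=4 | in {0,1,2,3,4} | out {0,2,4} | prev {} | push {0,1}
  [6] u=5 | in {0,1,2,3,4} | out {0,1,2,3,4} | prev {} | push {2,4}
  [7] u=0 | in {0,2,4} | out {1,3,4} | prev {1,3} | push {5}
  [8] u=1 | in {0,1,2,3,4} | out {0,1,2,3,4} | prev {0,1,3,4} | push {3}
  [9] u=2 | in {0,1,2,3,4} | out {0,1,3,4} | prev {1,3} | push {}
  [10] u=4 | in {0,1,2,3,4} | out {0,2,4} | ==
  [11] u=5 | in {0,1,2,3,4} | out {0,1,2,3,4} | ==
  [12] u=3 | in {0,1,2,3,4} | out {0,1,2,3,4} | ==

Converged values:
  [0] {1,3,4}
  [1] {0,1,2,3,4}
  [2] {0,1,3,4}
  [3] {0,1,2,3,4}
  [4] {0,2,4}
  [5] {0,1,2,3,4}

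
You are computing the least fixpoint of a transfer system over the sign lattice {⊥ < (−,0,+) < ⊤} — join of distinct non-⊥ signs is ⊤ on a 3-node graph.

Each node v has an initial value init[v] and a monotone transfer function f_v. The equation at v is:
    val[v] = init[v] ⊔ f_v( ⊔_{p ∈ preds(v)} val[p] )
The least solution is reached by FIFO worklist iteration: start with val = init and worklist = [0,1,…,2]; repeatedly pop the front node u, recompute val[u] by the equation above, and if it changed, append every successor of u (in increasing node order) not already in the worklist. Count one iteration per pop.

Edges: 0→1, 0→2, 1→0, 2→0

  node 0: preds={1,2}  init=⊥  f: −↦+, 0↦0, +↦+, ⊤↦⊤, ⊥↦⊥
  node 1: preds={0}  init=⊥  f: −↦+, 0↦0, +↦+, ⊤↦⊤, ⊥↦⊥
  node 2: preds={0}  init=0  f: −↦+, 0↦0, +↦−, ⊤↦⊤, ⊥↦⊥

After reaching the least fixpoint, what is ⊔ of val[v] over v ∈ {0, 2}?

Iteration log — 4 steps:
  step 1. node 0  ⊔preds=0  new=0  old=⊥  +wl: 
  step 2. node 1  ⊔preds=0  new=0  old=⊥  +wl: 0
  step 3. node 2  ⊔preds=0  new=0  stable
  step 4. node 0  ⊔preds=0  new=0  stable

Least fixpoint reached:
  node 0: 0
  node 1: 0
  node 2: 0

0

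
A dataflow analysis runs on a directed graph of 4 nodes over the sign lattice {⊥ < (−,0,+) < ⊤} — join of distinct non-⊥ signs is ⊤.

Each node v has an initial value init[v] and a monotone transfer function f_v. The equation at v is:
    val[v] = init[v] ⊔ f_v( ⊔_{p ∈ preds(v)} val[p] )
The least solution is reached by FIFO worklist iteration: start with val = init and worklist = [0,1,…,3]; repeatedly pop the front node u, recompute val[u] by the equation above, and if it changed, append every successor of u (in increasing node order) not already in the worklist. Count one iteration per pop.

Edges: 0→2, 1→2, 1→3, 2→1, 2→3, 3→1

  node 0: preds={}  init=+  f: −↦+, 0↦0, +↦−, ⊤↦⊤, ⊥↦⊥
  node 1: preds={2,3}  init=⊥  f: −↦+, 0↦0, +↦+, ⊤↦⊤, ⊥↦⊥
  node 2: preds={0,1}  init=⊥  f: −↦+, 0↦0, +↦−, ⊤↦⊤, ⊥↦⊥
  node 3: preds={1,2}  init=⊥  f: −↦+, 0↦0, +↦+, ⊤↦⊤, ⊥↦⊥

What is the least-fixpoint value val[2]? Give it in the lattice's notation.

Worklist (8 pops):
  #1 pop 0: in=⊥ → + (no change)
  #2 pop 1: in=⊥ → ⊥ (no change)
  #3 pop 2: in=+ → − (was ⊥); enqueue [1]
  #4 pop 3: in=− → + (was ⊥); enqueue []
  #5 pop 1: in=⊤ → ⊤ (was ⊥); enqueue [2,3]
  #6 pop 2: in=⊤ → ⊤ (was −); enqueue [1]
  #7 pop 3: in=⊤ → ⊤ (was +); enqueue []
  #8 pop 1: in=⊤ → ⊤ (no change)

Fixpoint:
  val[0] = +
  val[1] = ⊤
  val[2] = ⊤
  val[3] = ⊤

⊤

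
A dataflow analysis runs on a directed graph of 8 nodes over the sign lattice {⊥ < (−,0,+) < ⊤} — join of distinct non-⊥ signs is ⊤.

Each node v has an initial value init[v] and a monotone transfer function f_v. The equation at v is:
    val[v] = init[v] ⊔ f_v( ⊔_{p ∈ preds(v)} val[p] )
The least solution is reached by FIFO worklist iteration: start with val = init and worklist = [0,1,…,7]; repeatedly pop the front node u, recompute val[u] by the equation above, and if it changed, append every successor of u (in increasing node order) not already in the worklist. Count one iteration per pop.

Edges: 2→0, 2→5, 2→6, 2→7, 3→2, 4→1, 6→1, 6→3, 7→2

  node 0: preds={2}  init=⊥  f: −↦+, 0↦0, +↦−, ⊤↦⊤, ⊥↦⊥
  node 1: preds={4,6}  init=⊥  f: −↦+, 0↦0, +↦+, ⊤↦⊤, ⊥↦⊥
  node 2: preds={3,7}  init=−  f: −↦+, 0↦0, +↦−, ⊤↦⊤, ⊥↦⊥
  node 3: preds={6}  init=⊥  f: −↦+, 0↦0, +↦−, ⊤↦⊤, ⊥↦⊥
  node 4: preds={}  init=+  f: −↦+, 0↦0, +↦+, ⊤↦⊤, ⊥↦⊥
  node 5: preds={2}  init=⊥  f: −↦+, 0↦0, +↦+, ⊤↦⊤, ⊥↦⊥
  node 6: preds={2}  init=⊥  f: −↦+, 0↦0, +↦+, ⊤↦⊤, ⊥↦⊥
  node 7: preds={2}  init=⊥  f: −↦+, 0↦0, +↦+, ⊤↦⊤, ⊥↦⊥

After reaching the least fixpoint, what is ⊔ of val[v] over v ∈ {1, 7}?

⊤

Iteration log — 18 steps:
  step 1. node 0  ⊔preds=−  new=+  old=⊥  +wl: 
  step 2. node 1  ⊔preds=+  new=+  old=⊥  +wl: 
  step 3. node 2  ⊔preds=⊥  new=−  stable
  step 4. node 3  ⊔preds=⊥  new=⊥  stable
  step 5. node 4  ⊔preds=⊥  new=+  stable
  step 6. node 5  ⊔preds=−  new=+  old=⊥  +wl: 
  step 7. node 6  ⊔preds=−  new=+  old=⊥  +wl: 1,3
  step 8. node 7  ⊔preds=−  new=+  old=⊥  +wl: 2
  step 9. node 1  ⊔preds=+  new=+  stable
  step 10. node 3  ⊔preds=+  new=−  old=⊥  +wl: 
  step 11. node 2  ⊔preds=⊤  new=⊤  old=−  +wl: 0,5,6,7
  step 12. node 0  ⊔preds=⊤  new=⊤  old=+  +wl: 
  step 13. node 5  ⊔preds=⊤  new=⊤  old=+  +wl: 
  step 14. node 6  ⊔preds=⊤  new=⊤  old=+  +wl: 1,3
  step 15. node 7  ⊔preds=⊤  new=⊤  old=+  +wl: 2
  step 16. node 1  ⊔preds=⊤  new=⊤  old=+  +wl: 
  step 17. node 3  ⊔preds=⊤  new=⊤  old=−  +wl: 
  step 18. node 2  ⊔preds=⊤  new=⊤  stable

Least fixpoint reached:
  node 0: ⊤
  node 1: ⊤
  node 2: ⊤
  node 3: ⊤
  node 4: +
  node 5: ⊤
  node 6: ⊤
  node 7: ⊤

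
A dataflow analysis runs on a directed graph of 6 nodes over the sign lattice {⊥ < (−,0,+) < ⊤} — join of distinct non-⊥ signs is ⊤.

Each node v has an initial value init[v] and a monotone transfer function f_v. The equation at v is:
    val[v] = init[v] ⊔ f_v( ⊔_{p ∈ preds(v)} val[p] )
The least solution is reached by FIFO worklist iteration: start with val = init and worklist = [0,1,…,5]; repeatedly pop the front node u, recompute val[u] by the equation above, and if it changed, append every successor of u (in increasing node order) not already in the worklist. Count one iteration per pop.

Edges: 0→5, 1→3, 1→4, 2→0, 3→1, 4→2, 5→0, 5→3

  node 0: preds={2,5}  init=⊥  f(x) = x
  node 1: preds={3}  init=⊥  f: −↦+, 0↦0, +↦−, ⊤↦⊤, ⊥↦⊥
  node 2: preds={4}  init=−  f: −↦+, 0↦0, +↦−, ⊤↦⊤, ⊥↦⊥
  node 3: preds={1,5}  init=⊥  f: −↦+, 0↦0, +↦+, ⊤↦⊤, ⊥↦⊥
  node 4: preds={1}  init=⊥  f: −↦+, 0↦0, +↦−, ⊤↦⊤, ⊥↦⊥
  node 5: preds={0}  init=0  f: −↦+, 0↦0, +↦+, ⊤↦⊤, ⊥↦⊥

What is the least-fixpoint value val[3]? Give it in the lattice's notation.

⊤

Trace (16 dequeues):
  [1] u=0 | in ⊤ | out ⊤ | prev ⊥ | push {}
  [2] u=1 | in ⊥ | out ⊥ | ==
  [3] u=2 | in ⊥ | out − | ==
  [4] u=3 | in 0 | out 0 | prev ⊥ | push {1}
  [5] u=4 | in ⊥ | out ⊥ | ==
  [6] u=5 | in ⊤ | out ⊤ | prev 0 | push {0,3}
  [7] u=1 | in 0 | out 0 | prev ⊥ | push {4}
  [8] u=0 | in ⊤ | out ⊤ | ==
  [9] u=3 | in ⊤ | out ⊤ | prev 0 | push {1}
  [10] u=4 | in 0 | out 0 | prev ⊥ | push {2}
  [11] u=1 | in ⊤ | out ⊤ | prev 0 | push {3,4}
  [12] u=2 | in 0 | out ⊤ | prev − | push {0}
  [13] u=3 | in ⊤ | out ⊤ | ==
  [14] u=4 | in ⊤ | out ⊤ | prev 0 | push {2}
  [15] u=0 | in ⊤ | out ⊤ | ==
  [16] u=2 | in ⊤ | out ⊤ | ==

Converged values:
  [0] ⊤
  [1] ⊤
  [2] ⊤
  [3] ⊤
  [4] ⊤
  [5] ⊤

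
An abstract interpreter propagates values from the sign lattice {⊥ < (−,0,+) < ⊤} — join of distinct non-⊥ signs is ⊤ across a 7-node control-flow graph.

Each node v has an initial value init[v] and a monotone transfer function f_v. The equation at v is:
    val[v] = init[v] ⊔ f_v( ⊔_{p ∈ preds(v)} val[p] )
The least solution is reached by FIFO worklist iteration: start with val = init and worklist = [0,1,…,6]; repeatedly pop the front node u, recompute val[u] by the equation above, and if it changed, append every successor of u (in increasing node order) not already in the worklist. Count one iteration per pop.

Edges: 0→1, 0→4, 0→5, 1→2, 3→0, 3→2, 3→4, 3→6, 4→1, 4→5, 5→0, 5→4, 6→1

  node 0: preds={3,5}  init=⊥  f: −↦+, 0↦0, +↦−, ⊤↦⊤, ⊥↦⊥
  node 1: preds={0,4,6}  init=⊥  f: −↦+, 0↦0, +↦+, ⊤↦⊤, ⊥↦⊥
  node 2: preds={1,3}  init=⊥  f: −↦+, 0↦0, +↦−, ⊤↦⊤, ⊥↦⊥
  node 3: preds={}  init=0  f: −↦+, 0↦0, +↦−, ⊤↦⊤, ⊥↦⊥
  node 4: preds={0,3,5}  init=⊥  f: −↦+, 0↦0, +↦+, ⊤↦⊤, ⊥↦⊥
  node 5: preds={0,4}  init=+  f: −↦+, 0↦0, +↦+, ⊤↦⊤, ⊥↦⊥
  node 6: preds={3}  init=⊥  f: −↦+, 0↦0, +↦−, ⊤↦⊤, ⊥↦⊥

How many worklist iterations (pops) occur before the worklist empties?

Trace (10 dequeues):
  [1] u=0 | in ⊤ | out ⊤ | prev ⊥ | push {}
  [2] u=1 | in ⊤ | out ⊤ | prev ⊥ | push {}
  [3] u=2 | in ⊤ | out ⊤ | prev ⊥ | push {}
  [4] u=3 | in ⊥ | out 0 | ==
  [5] u=4 | in ⊤ | out ⊤ | prev ⊥ | push {1}
  [6] u=5 | in ⊤ | out ⊤ | prev + | push {0,4}
  [7] u=6 | in 0 | out 0 | prev ⊥ | push {}
  [8] u=1 | in ⊤ | out ⊤ | ==
  [9] u=0 | in ⊤ | out ⊤ | ==
  [10] u=4 | in ⊤ | out ⊤ | ==

Converged values:
  [0] ⊤
  [1] ⊤
  [2] ⊤
  [3] 0
  [4] ⊤
  [5] ⊤
  [6] 0

10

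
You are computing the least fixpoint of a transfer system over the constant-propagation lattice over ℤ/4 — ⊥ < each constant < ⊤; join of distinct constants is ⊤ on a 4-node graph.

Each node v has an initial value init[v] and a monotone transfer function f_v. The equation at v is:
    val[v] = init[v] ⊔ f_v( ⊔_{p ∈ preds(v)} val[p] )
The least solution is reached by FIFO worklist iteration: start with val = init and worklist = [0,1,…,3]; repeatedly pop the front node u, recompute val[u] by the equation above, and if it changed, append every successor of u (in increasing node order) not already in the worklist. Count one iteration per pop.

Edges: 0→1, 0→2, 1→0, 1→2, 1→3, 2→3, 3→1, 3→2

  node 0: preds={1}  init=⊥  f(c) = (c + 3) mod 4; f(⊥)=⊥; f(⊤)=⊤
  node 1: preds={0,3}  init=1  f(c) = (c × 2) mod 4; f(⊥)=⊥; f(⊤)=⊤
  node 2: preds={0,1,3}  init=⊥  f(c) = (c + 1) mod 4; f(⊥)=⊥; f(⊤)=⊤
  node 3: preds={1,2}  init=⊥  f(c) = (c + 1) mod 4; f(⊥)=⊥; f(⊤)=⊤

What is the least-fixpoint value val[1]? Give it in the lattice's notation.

Iteration log — 7 steps:
  step 1. node 0  ⊔preds=1  new=0  old=⊥  +wl: 
  step 2. node 1  ⊔preds=0  new=⊤  old=1  +wl: 0
  step 3. node 2  ⊔preds=⊤  new=⊤  old=⊥  +wl: 
  step 4. node 3  ⊔preds=⊤  new=⊤  old=⊥  +wl: 1,2
  step 5. node 0  ⊔preds=⊤  new=⊤  old=0  +wl: 
  step 6. node 1  ⊔preds=⊤  new=⊤  stable
  step 7. node 2  ⊔preds=⊤  new=⊤  stable

Least fixpoint reached:
  node 0: ⊤
  node 1: ⊤
  node 2: ⊤
  node 3: ⊤

⊤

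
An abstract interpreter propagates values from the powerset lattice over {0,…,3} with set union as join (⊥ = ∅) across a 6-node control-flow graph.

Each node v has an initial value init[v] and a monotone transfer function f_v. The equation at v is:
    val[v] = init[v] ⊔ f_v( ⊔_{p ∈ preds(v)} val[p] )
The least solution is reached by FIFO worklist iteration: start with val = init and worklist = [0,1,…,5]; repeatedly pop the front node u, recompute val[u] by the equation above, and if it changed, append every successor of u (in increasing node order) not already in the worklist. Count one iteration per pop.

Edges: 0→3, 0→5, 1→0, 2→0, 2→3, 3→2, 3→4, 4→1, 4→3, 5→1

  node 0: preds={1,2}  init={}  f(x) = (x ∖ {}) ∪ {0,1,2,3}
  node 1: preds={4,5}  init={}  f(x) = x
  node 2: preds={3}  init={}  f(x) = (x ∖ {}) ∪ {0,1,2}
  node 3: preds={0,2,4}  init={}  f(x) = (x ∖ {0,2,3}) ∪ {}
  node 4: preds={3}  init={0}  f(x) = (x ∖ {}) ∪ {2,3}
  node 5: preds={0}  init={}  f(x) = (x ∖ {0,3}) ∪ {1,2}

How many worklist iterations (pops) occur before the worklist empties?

Trace (11 dequeues):
  [1] u=0 | in {} | out {0,1,2,3} | prev {} | push {}
  [2] u=1 | in {0} | out {0} | prev {} | push {0}
  [3] u=2 | in {} | out {0,1,2} | prev {} | push {}
  [4] u=3 | in {0,1,2,3} | out {1} | prev {} | push {2}
  [5] u=4 | in {1} | out {0,1,2,3} | prev {0} | push {1,3}
  [6] u=5 | in {0,1,2,3} | out {1,2} | prev {} | push {}
  [7] u=0 | in {0,1,2} | out {0,1,2,3} | ==
  [8] u=2 | in {1} | out {0,1,2} | ==
  [9] u=1 | in {0,1,2,3} | out {0,1,2,3} | prev {0} | push {0}
  [10] u=3 | in {0,1,2,3} | out {1} | ==
  [11] u=0 | in {0,1,2,3} | out {0,1,2,3} | ==

Converged values:
  [0] {0,1,2,3}
  [1] {0,1,2,3}
  [2] {0,1,2}
  [3] {1}
  [4] {0,1,2,3}
  [5] {1,2}

11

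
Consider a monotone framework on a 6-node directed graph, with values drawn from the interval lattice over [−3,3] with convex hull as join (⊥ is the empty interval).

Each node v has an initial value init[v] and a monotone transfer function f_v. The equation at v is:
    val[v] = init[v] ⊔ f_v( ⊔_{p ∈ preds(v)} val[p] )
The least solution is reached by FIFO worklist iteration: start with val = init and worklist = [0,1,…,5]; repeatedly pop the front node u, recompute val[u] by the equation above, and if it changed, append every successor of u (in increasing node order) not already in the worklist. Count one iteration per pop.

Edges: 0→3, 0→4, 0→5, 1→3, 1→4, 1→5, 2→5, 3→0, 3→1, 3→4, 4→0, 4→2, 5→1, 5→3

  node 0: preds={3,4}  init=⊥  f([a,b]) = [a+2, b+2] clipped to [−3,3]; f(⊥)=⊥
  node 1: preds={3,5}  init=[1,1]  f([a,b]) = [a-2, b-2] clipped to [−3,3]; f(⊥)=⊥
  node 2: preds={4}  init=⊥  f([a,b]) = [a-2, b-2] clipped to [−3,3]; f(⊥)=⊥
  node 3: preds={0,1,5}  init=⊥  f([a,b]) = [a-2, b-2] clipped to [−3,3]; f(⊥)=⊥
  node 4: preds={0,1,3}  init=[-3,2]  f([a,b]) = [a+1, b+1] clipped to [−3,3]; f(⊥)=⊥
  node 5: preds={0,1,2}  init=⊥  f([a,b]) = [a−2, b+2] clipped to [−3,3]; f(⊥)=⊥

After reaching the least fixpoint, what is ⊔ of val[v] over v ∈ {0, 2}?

Iteration log — 12 steps:
  step 1. node 0  ⊔preds=[-3,2]  new=[-1,3]  old=⊥  +wl: 
  step 2. node 1  ⊔preds=⊥  new=[1,1]  stable
  step 3. node 2  ⊔preds=[-3,2]  new=[-3,0]  old=⊥  +wl: 
  step 4. node 3  ⊔preds=[-1,3]  new=[-3,1]  old=⊥  +wl: 0,1
  step 5. node 4  ⊔preds=[-3,3]  new=[-3,3]  old=[-3,2]  +wl: 2
  step 6. node 5  ⊔preds=[-3,3]  new=[-3,3]  old=⊥  +wl: 3
  step 7. node 0  ⊔preds=[-3,3]  new=[-1,3]  stable
  step 8. node 1  ⊔preds=[-3,3]  new=[-3,1]  old=[1,1]  +wl: 4,5
  step 9. node 2  ⊔preds=[-3,3]  new=[-3,1]  old=[-3,0]  +wl: 
  step 10. node 3  ⊔preds=[-3,3]  new=[-3,1]  stable
  step 11. node 4  ⊔preds=[-3,3]  new=[-3,3]  stable
  step 12. node 5  ⊔preds=[-3,3]  new=[-3,3]  stable

Least fixpoint reached:
  node 0: [-1,3]
  node 1: [-3,1]
  node 2: [-3,1]
  node 3: [-3,1]
  node 4: [-3,3]
  node 5: [-3,3]

[-3,3]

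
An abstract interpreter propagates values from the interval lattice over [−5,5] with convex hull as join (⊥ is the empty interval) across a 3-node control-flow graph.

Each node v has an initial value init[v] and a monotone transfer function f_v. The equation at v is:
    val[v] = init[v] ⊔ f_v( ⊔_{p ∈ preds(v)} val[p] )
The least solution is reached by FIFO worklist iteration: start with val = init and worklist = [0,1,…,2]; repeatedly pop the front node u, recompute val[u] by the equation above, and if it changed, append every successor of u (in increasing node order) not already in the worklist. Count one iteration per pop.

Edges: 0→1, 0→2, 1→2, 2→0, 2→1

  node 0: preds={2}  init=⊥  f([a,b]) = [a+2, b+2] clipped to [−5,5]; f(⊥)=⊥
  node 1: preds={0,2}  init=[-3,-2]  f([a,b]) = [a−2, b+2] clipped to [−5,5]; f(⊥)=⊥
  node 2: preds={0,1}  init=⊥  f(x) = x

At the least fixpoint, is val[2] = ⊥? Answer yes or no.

Iteration log — 12 steps:
  step 1. node 0  ⊔preds=⊥  new=⊥  stable
  step 2. node 1  ⊔preds=⊥  new=[-3,-2]  stable
  step 3. node 2  ⊔preds=[-3,-2]  new=[-3,-2]  old=⊥  +wl: 0,1
  step 4. node 0  ⊔preds=[-3,-2]  new=[-1,0]  old=⊥  +wl: 2
  step 5. node 1  ⊔preds=[-3,0]  new=[-5,2]  old=[-3,-2]  +wl: 
  step 6. node 2  ⊔preds=[-5,2]  new=[-5,2]  old=[-3,-2]  +wl: 0,1
  step 7. node 0  ⊔preds=[-5,2]  new=[-3,4]  old=[-1,0]  +wl: 2
  step 8. node 1  ⊔preds=[-5,4]  new=[-5,5]  old=[-5,2]  +wl: 
  step 9. node 2  ⊔preds=[-5,5]  new=[-5,5]  old=[-5,2]  +wl: 0,1
  step 10. node 0  ⊔preds=[-5,5]  new=[-3,5]  old=[-3,4]  +wl: 2
  step 11. node 1  ⊔preds=[-5,5]  new=[-5,5]  stable
  step 12. node 2  ⊔preds=[-5,5]  new=[-5,5]  stable

Least fixpoint reached:
  node 0: [-3,5]
  node 1: [-5,5]
  node 2: [-5,5]

no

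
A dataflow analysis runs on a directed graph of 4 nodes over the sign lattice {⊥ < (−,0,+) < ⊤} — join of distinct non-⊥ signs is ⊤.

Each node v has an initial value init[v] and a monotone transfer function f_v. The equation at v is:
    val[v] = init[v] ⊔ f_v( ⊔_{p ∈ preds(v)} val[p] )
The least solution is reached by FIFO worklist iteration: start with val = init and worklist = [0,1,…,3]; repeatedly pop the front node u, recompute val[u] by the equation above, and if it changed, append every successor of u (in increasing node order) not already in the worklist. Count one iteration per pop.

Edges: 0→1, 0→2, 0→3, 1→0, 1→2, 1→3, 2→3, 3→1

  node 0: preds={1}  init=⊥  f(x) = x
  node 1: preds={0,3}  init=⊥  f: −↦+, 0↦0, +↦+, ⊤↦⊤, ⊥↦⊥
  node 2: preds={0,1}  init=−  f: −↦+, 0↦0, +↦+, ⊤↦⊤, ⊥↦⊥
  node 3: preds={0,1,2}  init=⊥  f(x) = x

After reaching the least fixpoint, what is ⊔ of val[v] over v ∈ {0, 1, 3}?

⊤

Worklist (13 pops):
  #1 pop 0: in=⊥ → ⊥ (no change)
  #2 pop 1: in=⊥ → ⊥ (no change)
  #3 pop 2: in=⊥ → − (no change)
  #4 pop 3: in=− → − (was ⊥); enqueue [1]
  #5 pop 1: in=− → + (was ⊥); enqueue [0,2,3]
  #6 pop 0: in=+ → + (was ⊥); enqueue [1]
  #7 pop 2: in=+ → ⊤ (was −); enqueue []
  #8 pop 3: in=⊤ → ⊤ (was −); enqueue []
  #9 pop 1: in=⊤ → ⊤ (was +); enqueue [0,2,3]
  #10 pop 0: in=⊤ → ⊤ (was +); enqueue [1]
  #11 pop 2: in=⊤ → ⊤ (no change)
  #12 pop 3: in=⊤ → ⊤ (no change)
  #13 pop 1: in=⊤ → ⊤ (no change)

Fixpoint:
  val[0] = ⊤
  val[1] = ⊤
  val[2] = ⊤
  val[3] = ⊤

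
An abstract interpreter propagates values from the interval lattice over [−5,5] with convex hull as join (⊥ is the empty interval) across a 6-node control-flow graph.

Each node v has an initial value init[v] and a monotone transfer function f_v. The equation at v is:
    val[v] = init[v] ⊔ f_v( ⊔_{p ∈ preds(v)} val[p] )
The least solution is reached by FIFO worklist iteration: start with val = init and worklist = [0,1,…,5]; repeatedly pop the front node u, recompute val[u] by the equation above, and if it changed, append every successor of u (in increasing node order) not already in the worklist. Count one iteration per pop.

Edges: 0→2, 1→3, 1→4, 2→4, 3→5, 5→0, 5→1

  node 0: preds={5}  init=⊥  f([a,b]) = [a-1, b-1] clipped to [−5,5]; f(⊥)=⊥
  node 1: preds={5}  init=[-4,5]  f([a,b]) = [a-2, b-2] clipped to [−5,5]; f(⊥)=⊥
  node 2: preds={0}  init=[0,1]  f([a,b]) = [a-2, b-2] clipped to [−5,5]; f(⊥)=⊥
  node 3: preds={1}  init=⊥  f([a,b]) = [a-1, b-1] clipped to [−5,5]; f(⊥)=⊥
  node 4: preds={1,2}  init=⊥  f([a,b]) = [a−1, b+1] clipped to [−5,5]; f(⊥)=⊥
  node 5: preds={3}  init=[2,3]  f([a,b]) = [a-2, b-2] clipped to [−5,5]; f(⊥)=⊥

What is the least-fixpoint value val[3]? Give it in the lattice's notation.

Trace (11 dequeues):
  [1] u=0 | in [2,3] | out [1,2] | prev ⊥ | push {}
  [2] u=1 | in [2,3] | out [-4,5] | ==
  [3] u=2 | in [1,2] | out [-1,1] | prev [0,1] | push {}
  [4] u=3 | in [-4,5] | out [-5,4] | prev ⊥ | push {}
  [5] u=4 | in [-4,5] | out [-5,5] | prev ⊥ | push {}
  [6] u=5 | in [-5,4] | out [-5,3] | prev [2,3] | push {0,1}
  [7] u=0 | in [-5,3] | out [-5,2] | prev [1,2] | push {2}
  [8] u=1 | in [-5,3] | out [-5,5] | prev [-4,5] | push {3,4}
  [9] u=2 | in [-5,2] | out [-5,1] | prev [-1,1] | push {}
  [10] u=3 | in [-5,5] | out [-5,4] | ==
  [11] u=4 | in [-5,5] | out [-5,5] | ==

Converged values:
  [0] [-5,2]
  [1] [-5,5]
  [2] [-5,1]
  [3] [-5,4]
  [4] [-5,5]
  [5] [-5,3]

[-5,4]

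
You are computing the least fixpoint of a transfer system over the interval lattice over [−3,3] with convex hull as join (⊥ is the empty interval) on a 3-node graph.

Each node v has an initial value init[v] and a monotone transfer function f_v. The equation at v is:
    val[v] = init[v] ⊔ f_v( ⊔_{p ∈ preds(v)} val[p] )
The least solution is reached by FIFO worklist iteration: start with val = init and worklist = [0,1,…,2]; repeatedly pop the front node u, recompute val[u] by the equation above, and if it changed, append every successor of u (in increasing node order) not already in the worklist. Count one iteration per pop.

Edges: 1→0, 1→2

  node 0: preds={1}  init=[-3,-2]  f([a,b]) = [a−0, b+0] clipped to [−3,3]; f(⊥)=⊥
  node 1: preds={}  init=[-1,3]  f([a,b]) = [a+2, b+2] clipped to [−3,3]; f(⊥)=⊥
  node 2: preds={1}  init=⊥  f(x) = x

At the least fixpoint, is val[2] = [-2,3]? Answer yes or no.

Trace (3 dequeues):
  [1] u=0 | in [-1,3] | out [-3,3] | prev [-3,-2] | push {}
  [2] u=1 | in ⊥ | out [-1,3] | ==
  [3] u=2 | in [-1,3] | out [-1,3] | prev ⊥ | push {}

Converged values:
  [0] [-3,3]
  [1] [-1,3]
  [2] [-1,3]

no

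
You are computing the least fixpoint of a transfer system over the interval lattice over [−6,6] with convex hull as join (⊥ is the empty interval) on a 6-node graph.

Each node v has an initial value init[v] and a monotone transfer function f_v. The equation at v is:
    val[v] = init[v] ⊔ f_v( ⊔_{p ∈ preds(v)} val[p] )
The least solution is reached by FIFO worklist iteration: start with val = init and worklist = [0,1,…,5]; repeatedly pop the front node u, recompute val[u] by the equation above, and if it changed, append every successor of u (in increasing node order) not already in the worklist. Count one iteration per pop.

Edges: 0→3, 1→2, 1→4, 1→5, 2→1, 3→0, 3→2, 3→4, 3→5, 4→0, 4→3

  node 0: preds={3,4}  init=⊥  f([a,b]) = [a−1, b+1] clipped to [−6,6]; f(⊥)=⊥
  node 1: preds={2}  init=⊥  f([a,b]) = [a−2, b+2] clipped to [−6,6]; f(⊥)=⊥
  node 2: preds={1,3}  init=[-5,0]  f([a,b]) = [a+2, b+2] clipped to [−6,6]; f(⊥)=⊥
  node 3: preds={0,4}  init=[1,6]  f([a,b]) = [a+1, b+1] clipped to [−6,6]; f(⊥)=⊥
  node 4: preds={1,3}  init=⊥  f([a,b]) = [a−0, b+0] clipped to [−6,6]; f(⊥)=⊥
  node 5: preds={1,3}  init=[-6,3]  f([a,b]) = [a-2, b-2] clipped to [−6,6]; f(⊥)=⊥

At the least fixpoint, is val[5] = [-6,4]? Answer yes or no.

yes

Iteration log — 13 steps:
  step 1. node 0  ⊔preds=[1,6]  new=[0,6]  old=⊥  +wl: 
  step 2. node 1  ⊔preds=[-5,0]  new=[-6,2]  old=⊥  +wl: 
  step 3. node 2  ⊔preds=[-6,6]  new=[-5,6]  old=[-5,0]  +wl: 1
  step 4. node 3  ⊔preds=[0,6]  new=[1,6]  stable
  step 5. node 4  ⊔preds=[-6,6]  new=[-6,6]  old=⊥  +wl: 0,3
  step 6. node 5  ⊔preds=[-6,6]  new=[-6,4]  old=[-6,3]  +wl: 
  step 7. node 1  ⊔preds=[-5,6]  new=[-6,6]  old=[-6,2]  +wl: 2,4,5
  step 8. node 0  ⊔preds=[-6,6]  new=[-6,6]  old=[0,6]  +wl: 
  step 9. node 3  ⊔preds=[-6,6]  new=[-5,6]  old=[1,6]  +wl: 0
  step 10. node 2  ⊔preds=[-6,6]  new=[-5,6]  stable
  step 11. node 4  ⊔preds=[-6,6]  new=[-6,6]  stable
  step 12. node 5  ⊔preds=[-6,6]  new=[-6,4]  stable
  step 13. node 0  ⊔preds=[-6,6]  new=[-6,6]  stable

Least fixpoint reached:
  node 0: [-6,6]
  node 1: [-6,6]
  node 2: [-5,6]
  node 3: [-5,6]
  node 4: [-6,6]
  node 5: [-6,4]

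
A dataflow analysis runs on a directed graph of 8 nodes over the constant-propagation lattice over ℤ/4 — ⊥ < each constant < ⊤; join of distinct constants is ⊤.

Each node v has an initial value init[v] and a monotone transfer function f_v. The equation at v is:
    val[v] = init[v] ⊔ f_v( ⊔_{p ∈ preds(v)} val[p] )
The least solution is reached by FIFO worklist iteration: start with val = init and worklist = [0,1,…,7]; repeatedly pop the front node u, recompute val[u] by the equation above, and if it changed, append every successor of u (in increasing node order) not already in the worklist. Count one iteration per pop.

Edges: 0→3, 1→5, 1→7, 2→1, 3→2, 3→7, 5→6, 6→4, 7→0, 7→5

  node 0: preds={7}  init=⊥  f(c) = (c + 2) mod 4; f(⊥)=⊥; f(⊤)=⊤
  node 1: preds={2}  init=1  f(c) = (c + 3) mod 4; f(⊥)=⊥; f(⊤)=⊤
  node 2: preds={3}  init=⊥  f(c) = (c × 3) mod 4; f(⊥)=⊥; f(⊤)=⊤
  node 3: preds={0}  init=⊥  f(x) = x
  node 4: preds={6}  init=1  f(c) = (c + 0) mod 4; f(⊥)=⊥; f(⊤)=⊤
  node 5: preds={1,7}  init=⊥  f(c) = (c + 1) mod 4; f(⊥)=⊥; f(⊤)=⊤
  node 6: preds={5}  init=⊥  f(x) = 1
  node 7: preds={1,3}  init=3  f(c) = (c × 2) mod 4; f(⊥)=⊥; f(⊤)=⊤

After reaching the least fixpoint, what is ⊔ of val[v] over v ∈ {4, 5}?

⊤

Trace (18 dequeues):
  [1] u=0 | in 3 | out 1 | prev ⊥ | push {}
  [2] u=1 | in ⊥ | out 1 | ==
  [3] u=2 | in ⊥ | out ⊥ | ==
  [4] u=3 | in 1 | out 1 | prev ⊥ | push {2}
  [5] u=4 | in ⊥ | out 1 | ==
  [6] u=5 | in ⊤ | out ⊤ | prev ⊥ | push {}
  [7] u=6 | in ⊤ | out 1 | prev ⊥ | push {4}
  [8] u=7 | in 1 | out ⊤ | prev 3 | push {0,5}
  [9] u=2 | in 1 | out 3 | prev ⊥ | push {1}
  [10] u=4 | in 1 | out 1 | ==
  [11] u=0 | in ⊤ | out ⊤ | prev 1 | push {3}
  [12] u=5 | in ⊤ | out ⊤ | ==
  [13] u=1 | in 3 | out ⊤ | prev 1 | push {5,7}
  [14] u=3 | in ⊤ | out ⊤ | prev 1 | push {2}
  [15] u=5 | in ⊤ | out ⊤ | ==
  [16] u=7 | in ⊤ | out ⊤ | ==
  [17] u=2 | in ⊤ | out ⊤ | prev 3 | push {1}
  [18] u=1 | in ⊤ | out ⊤ | ==

Converged values:
  [0] ⊤
  [1] ⊤
  [2] ⊤
  [3] ⊤
  [4] 1
  [5] ⊤
  [6] 1
  [7] ⊤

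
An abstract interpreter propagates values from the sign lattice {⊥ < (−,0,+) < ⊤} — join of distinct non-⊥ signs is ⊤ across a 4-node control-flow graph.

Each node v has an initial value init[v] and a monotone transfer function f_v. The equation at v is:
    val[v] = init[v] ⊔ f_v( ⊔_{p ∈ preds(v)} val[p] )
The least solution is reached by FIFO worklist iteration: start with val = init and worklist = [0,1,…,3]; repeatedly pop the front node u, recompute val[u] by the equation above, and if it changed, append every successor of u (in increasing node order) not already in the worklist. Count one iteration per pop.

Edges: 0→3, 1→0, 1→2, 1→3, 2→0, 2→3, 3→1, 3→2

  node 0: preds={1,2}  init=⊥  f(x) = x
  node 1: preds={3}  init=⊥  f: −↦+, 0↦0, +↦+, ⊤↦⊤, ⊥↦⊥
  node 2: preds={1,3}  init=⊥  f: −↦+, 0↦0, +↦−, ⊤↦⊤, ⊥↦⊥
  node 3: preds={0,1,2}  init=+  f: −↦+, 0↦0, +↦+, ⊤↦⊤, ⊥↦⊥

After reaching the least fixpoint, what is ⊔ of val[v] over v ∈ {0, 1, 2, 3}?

Worklist (9 pops):
  #1 pop 0: in=⊥ → ⊥ (no change)
  #2 pop 1: in=+ → + (was ⊥); enqueue [0]
  #3 pop 2: in=+ → − (was ⊥); enqueue []
  #4 pop 3: in=⊤ → ⊤ (was +); enqueue [1,2]
  #5 pop 0: in=⊤ → ⊤ (was ⊥); enqueue [3]
  #6 pop 1: in=⊤ → ⊤ (was +); enqueue [0]
  #7 pop 2: in=⊤ → ⊤ (was −); enqueue []
  #8 pop 3: in=⊤ → ⊤ (no change)
  #9 pop 0: in=⊤ → ⊤ (no change)

Fixpoint:
  val[0] = ⊤
  val[1] = ⊤
  val[2] = ⊤
  val[3] = ⊤

⊤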